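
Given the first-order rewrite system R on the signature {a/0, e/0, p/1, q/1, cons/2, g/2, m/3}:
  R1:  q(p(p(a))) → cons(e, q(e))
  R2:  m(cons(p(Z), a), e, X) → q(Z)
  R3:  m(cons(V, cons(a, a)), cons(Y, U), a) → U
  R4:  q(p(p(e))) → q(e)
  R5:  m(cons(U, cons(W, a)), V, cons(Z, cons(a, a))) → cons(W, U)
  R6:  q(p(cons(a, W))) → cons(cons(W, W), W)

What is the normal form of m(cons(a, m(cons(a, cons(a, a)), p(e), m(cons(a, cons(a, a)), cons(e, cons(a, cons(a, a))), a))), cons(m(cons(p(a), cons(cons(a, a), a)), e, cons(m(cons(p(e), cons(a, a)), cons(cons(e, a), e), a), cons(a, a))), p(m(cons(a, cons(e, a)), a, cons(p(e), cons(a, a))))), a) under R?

p(cons(e, a))

1. m(cons(a, m(cons(a, cons(a, a)), p(e), m(cons(a, cons(a, a)), cons(e, cons(a, cons(a, a))), a))), cons(m(cons(p(a), cons(cons(a, a), a)), e, cons(m(cons(p(e), cons(a, a)), cons(cons(e, a), e), a), cons(a, a))), p(m(cons(a, cons(e, a)), a, cons(p(e), cons(a, a))))), a)  →  m(cons(a, m(cons(a, cons(a, a)), p(e), cons(a, cons(a, a)))), cons(m(cons(p(a), cons(cons(a, a), a)), e, cons(m(cons(p(e), cons(a, a)), cons(cons(e, a), e), a), cons(a, a))), p(m(cons(a, cons(e, a)), a, cons(p(e), cons(a, a))))), a)   [R3 at 1.2.3]
2. m(cons(a, m(cons(a, cons(a, a)), p(e), cons(a, cons(a, a)))), cons(m(cons(p(a), cons(cons(a, a), a)), e, cons(m(cons(p(e), cons(a, a)), cons(cons(e, a), e), a), cons(a, a))), p(m(cons(a, cons(e, a)), a, cons(p(e), cons(a, a))))), a)  →  m(cons(a, cons(a, a)), cons(m(cons(p(a), cons(cons(a, a), a)), e, cons(m(cons(p(e), cons(a, a)), cons(cons(e, a), e), a), cons(a, a))), p(m(cons(a, cons(e, a)), a, cons(p(e), cons(a, a))))), a)   [R5 at 1.2]
3. m(cons(a, cons(a, a)), cons(m(cons(p(a), cons(cons(a, a), a)), e, cons(m(cons(p(e), cons(a, a)), cons(cons(e, a), e), a), cons(a, a))), p(m(cons(a, cons(e, a)), a, cons(p(e), cons(a, a))))), a)  →  p(m(cons(a, cons(e, a)), a, cons(p(e), cons(a, a))))   [R3 at ε]
4. p(m(cons(a, cons(e, a)), a, cons(p(e), cons(a, a))))  →  p(cons(e, a))   [R5 at 1]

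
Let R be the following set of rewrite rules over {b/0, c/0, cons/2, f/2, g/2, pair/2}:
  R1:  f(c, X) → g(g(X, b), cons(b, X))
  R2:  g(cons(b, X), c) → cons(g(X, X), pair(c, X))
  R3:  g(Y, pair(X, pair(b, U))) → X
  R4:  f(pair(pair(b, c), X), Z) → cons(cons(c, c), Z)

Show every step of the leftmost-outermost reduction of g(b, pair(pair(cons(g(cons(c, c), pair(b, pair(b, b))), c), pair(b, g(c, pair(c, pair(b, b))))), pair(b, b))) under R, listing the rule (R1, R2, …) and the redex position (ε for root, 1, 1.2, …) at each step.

1. g(b, pair(pair(cons(g(cons(c, c), pair(b, pair(b, b))), c), pair(b, g(c, pair(c, pair(b, b))))), pair(b, b)))  →  pair(cons(g(cons(c, c), pair(b, pair(b, b))), c), pair(b, g(c, pair(c, pair(b, b)))))   [R3 at ε]
2. pair(cons(g(cons(c, c), pair(b, pair(b, b))), c), pair(b, g(c, pair(c, pair(b, b)))))  →  pair(cons(b, c), pair(b, g(c, pair(c, pair(b, b)))))   [R3 at 1.1]
3. pair(cons(b, c), pair(b, g(c, pair(c, pair(b, b)))))  →  pair(cons(b, c), pair(b, c))   [R3 at 2.2]

pair(cons(b, c), pair(b, c))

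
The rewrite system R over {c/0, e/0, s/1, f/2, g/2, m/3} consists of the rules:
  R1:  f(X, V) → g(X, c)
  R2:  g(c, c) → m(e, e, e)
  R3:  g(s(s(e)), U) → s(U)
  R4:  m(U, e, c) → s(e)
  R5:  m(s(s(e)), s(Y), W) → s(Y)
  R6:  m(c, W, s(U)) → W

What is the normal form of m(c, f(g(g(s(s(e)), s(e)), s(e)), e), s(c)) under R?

1. m(c, f(g(g(s(s(e)), s(e)), s(e)), e), s(c))  →  f(g(g(s(s(e)), s(e)), s(e)), e)   [R6 at ε]
2. f(g(g(s(s(e)), s(e)), s(e)), e)  →  g(g(g(s(s(e)), s(e)), s(e)), c)   [R1 at ε]
3. g(g(g(s(s(e)), s(e)), s(e)), c)  →  g(g(s(s(e)), s(e)), c)   [R3 at 1.1]
4. g(g(s(s(e)), s(e)), c)  →  g(s(s(e)), c)   [R3 at 1]
5. g(s(s(e)), c)  →  s(c)   [R3 at ε]

s(c)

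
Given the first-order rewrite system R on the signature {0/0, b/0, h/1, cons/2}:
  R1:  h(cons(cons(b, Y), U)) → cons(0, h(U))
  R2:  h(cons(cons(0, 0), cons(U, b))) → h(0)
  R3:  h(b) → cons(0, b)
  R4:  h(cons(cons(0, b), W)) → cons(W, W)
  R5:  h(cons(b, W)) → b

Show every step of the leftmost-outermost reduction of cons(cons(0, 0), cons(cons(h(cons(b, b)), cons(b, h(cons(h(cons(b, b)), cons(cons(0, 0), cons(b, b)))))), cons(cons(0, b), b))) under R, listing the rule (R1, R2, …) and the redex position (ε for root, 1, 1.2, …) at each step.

cons(cons(0, 0), cons(cons(b, cons(b, b)), cons(cons(0, b), b)))

1. cons(cons(0, 0), cons(cons(h(cons(b, b)), cons(b, h(cons(h(cons(b, b)), cons(cons(0, 0), cons(b, b)))))), cons(cons(0, b), b)))  →  cons(cons(0, 0), cons(cons(b, cons(b, h(cons(h(cons(b, b)), cons(cons(0, 0), cons(b, b)))))), cons(cons(0, b), b)))   [R5 at 2.1.1]
2. cons(cons(0, 0), cons(cons(b, cons(b, h(cons(h(cons(b, b)), cons(cons(0, 0), cons(b, b)))))), cons(cons(0, b), b)))  →  cons(cons(0, 0), cons(cons(b, cons(b, h(cons(b, cons(cons(0, 0), cons(b, b)))))), cons(cons(0, b), b)))   [R5 at 2.1.2.2.1.1]
3. cons(cons(0, 0), cons(cons(b, cons(b, h(cons(b, cons(cons(0, 0), cons(b, b)))))), cons(cons(0, b), b)))  →  cons(cons(0, 0), cons(cons(b, cons(b, b)), cons(cons(0, b), b)))   [R5 at 2.1.2.2]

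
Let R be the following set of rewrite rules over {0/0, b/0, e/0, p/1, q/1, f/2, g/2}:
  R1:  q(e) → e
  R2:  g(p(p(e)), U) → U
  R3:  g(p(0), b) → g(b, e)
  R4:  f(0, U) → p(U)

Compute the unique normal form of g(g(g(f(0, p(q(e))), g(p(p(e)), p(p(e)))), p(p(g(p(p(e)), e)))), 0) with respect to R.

0

1. g(g(g(f(0, p(q(e))), g(p(p(e)), p(p(e)))), p(p(g(p(p(e)), e)))), 0)  →  g(g(g(p(p(q(e))), g(p(p(e)), p(p(e)))), p(p(g(p(p(e)), e)))), 0)   [R4 at 1.1.1]
2. g(g(g(p(p(q(e))), g(p(p(e)), p(p(e)))), p(p(g(p(p(e)), e)))), 0)  →  g(g(g(p(p(e)), g(p(p(e)), p(p(e)))), p(p(g(p(p(e)), e)))), 0)   [R1 at 1.1.1.1.1]
3. g(g(g(p(p(e)), g(p(p(e)), p(p(e)))), p(p(g(p(p(e)), e)))), 0)  →  g(g(g(p(p(e)), p(p(e))), p(p(g(p(p(e)), e)))), 0)   [R2 at 1.1]
4. g(g(g(p(p(e)), p(p(e))), p(p(g(p(p(e)), e)))), 0)  →  g(g(p(p(e)), p(p(g(p(p(e)), e)))), 0)   [R2 at 1.1]
5. g(g(p(p(e)), p(p(g(p(p(e)), e)))), 0)  →  g(p(p(g(p(p(e)), e))), 0)   [R2 at 1]
6. g(p(p(g(p(p(e)), e))), 0)  →  g(p(p(e)), 0)   [R2 at 1.1.1]
7. g(p(p(e)), 0)  →  0   [R2 at ε]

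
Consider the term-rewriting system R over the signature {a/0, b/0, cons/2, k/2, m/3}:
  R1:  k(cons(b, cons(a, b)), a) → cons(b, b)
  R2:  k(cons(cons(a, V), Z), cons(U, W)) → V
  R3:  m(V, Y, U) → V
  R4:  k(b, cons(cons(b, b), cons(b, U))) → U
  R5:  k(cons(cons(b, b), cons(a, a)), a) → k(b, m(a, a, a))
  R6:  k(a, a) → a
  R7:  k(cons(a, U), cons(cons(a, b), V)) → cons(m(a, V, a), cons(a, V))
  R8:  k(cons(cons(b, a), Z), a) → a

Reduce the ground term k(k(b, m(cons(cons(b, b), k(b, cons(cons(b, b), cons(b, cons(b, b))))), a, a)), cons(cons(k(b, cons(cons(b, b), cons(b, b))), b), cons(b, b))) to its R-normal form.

b

1. k(k(b, m(cons(cons(b, b), k(b, cons(cons(b, b), cons(b, cons(b, b))))), a, a)), cons(cons(k(b, cons(cons(b, b), cons(b, b))), b), cons(b, b)))  →  k(k(b, cons(cons(b, b), k(b, cons(cons(b, b), cons(b, cons(b, b)))))), cons(cons(k(b, cons(cons(b, b), cons(b, b))), b), cons(b, b)))   [R3 at 1.2]
2. k(k(b, cons(cons(b, b), k(b, cons(cons(b, b), cons(b, cons(b, b)))))), cons(cons(k(b, cons(cons(b, b), cons(b, b))), b), cons(b, b)))  →  k(k(b, cons(cons(b, b), cons(b, b))), cons(cons(k(b, cons(cons(b, b), cons(b, b))), b), cons(b, b)))   [R4 at 1.2.2]
3. k(k(b, cons(cons(b, b), cons(b, b))), cons(cons(k(b, cons(cons(b, b), cons(b, b))), b), cons(b, b)))  →  k(b, cons(cons(k(b, cons(cons(b, b), cons(b, b))), b), cons(b, b)))   [R4 at 1]
4. k(b, cons(cons(k(b, cons(cons(b, b), cons(b, b))), b), cons(b, b)))  →  k(b, cons(cons(b, b), cons(b, b)))   [R4 at 2.1.1]
5. k(b, cons(cons(b, b), cons(b, b)))  →  b   [R4 at ε]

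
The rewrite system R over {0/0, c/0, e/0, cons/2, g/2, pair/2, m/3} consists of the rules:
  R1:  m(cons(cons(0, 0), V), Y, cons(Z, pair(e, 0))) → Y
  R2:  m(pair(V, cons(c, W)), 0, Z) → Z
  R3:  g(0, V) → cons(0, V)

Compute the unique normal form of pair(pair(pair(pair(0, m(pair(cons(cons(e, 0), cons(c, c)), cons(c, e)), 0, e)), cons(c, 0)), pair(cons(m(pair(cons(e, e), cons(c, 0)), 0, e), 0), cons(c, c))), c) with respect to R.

pair(pair(pair(pair(0, e), cons(c, 0)), pair(cons(e, 0), cons(c, c))), c)

1. pair(pair(pair(pair(0, m(pair(cons(cons(e, 0), cons(c, c)), cons(c, e)), 0, e)), cons(c, 0)), pair(cons(m(pair(cons(e, e), cons(c, 0)), 0, e), 0), cons(c, c))), c)  →  pair(pair(pair(pair(0, e), cons(c, 0)), pair(cons(m(pair(cons(e, e), cons(c, 0)), 0, e), 0), cons(c, c))), c)   [R2 at 1.1.1.2]
2. pair(pair(pair(pair(0, e), cons(c, 0)), pair(cons(m(pair(cons(e, e), cons(c, 0)), 0, e), 0), cons(c, c))), c)  →  pair(pair(pair(pair(0, e), cons(c, 0)), pair(cons(e, 0), cons(c, c))), c)   [R2 at 1.2.1.1]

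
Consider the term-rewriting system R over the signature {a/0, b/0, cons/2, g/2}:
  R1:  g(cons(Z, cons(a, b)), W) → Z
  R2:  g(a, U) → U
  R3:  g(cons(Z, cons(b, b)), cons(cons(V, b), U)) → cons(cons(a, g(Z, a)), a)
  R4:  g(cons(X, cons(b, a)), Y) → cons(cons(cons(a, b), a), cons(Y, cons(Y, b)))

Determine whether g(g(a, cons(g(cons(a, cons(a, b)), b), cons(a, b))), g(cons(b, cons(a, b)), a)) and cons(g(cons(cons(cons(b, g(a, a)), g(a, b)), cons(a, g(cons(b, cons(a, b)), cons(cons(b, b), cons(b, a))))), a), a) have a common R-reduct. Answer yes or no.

Reduce t₁ = g(g(a, cons(g(cons(a, cons(a, b)), b), cons(a, b))), g(cons(b, cons(a, b)), a)):
1. g(g(a, cons(g(cons(a, cons(a, b)), b), cons(a, b))), g(cons(b, cons(a, b)), a))  →  g(cons(g(cons(a, cons(a, b)), b), cons(a, b)), g(cons(b, cons(a, b)), a))   [R2 at 1]
2. g(cons(g(cons(a, cons(a, b)), b), cons(a, b)), g(cons(b, cons(a, b)), a))  →  g(cons(a, cons(a, b)), b)   [R1 at ε]
3. g(cons(a, cons(a, b)), b)  →  a   [R1 at ε]

Reduce t₂ = cons(g(cons(cons(cons(b, g(a, a)), g(a, b)), cons(a, g(cons(b, cons(a, b)), cons(cons(b, b), cons(b, a))))), a), a):
1. cons(g(cons(cons(cons(b, g(a, a)), g(a, b)), cons(a, g(cons(b, cons(a, b)), cons(cons(b, b), cons(b, a))))), a), a)  →  cons(g(cons(cons(cons(b, a), g(a, b)), cons(a, g(cons(b, cons(a, b)), cons(cons(b, b), cons(b, a))))), a), a)   [R2 at 1.1.1.1.2]
2. cons(g(cons(cons(cons(b, a), g(a, b)), cons(a, g(cons(b, cons(a, b)), cons(cons(b, b), cons(b, a))))), a), a)  →  cons(g(cons(cons(cons(b, a), b), cons(a, g(cons(b, cons(a, b)), cons(cons(b, b), cons(b, a))))), a), a)   [R2 at 1.1.1.2]
3. cons(g(cons(cons(cons(b, a), b), cons(a, g(cons(b, cons(a, b)), cons(cons(b, b), cons(b, a))))), a), a)  →  cons(g(cons(cons(cons(b, a), b), cons(a, b)), a), a)   [R1 at 1.1.2.2]
4. cons(g(cons(cons(cons(b, a), b), cons(a, b)), a), a)  →  cons(cons(cons(b, a), b), a)   [R1 at 1]

no — NF(t₁) = a, NF(t₂) = cons(cons(cons(b, a), b), a)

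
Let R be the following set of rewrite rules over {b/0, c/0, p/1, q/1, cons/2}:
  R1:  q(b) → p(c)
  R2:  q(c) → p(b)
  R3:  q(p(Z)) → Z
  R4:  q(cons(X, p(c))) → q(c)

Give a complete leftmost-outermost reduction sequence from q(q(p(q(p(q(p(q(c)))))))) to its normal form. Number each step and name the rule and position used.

1. q(q(p(q(p(q(p(q(c))))))))  →  q(q(p(q(p(q(c))))))   [R3 at 1]
2. q(q(p(q(p(q(c))))))  →  q(q(p(q(c))))   [R3 at 1]
3. q(q(p(q(c))))  →  q(q(c))   [R3 at 1]
4. q(q(c))  →  q(p(b))   [R2 at 1]
5. q(p(b))  →  b   [R3 at ε]

b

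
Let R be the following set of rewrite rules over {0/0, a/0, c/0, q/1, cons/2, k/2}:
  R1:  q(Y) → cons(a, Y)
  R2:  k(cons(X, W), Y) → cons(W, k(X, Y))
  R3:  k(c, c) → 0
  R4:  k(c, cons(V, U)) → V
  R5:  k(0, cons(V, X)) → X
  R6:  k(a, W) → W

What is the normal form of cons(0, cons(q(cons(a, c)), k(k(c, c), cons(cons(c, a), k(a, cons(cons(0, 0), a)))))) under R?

1. cons(0, cons(q(cons(a, c)), k(k(c, c), cons(cons(c, a), k(a, cons(cons(0, 0), a))))))  →  cons(0, cons(cons(a, cons(a, c)), k(k(c, c), cons(cons(c, a), k(a, cons(cons(0, 0), a))))))   [R1 at 2.1]
2. cons(0, cons(cons(a, cons(a, c)), k(k(c, c), cons(cons(c, a), k(a, cons(cons(0, 0), a))))))  →  cons(0, cons(cons(a, cons(a, c)), k(0, cons(cons(c, a), k(a, cons(cons(0, 0), a))))))   [R3 at 2.2.1]
3. cons(0, cons(cons(a, cons(a, c)), k(0, cons(cons(c, a), k(a, cons(cons(0, 0), a))))))  →  cons(0, cons(cons(a, cons(a, c)), k(a, cons(cons(0, 0), a))))   [R5 at 2.2]
4. cons(0, cons(cons(a, cons(a, c)), k(a, cons(cons(0, 0), a))))  →  cons(0, cons(cons(a, cons(a, c)), cons(cons(0, 0), a)))   [R6 at 2.2]

cons(0, cons(cons(a, cons(a, c)), cons(cons(0, 0), a)))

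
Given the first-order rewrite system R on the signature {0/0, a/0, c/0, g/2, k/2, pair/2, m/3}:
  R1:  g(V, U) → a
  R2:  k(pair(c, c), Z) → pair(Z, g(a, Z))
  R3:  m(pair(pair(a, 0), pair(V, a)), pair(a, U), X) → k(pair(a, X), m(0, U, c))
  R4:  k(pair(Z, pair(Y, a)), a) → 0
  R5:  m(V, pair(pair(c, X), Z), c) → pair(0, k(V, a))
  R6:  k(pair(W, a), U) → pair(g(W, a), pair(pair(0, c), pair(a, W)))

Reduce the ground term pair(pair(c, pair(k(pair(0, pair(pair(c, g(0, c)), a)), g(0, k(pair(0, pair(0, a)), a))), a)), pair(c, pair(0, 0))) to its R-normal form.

pair(pair(c, pair(0, a)), pair(c, pair(0, 0)))

1. pair(pair(c, pair(k(pair(0, pair(pair(c, g(0, c)), a)), g(0, k(pair(0, pair(0, a)), a))), a)), pair(c, pair(0, 0)))  →  pair(pair(c, pair(k(pair(0, pair(pair(c, a), a)), g(0, k(pair(0, pair(0, a)), a))), a)), pair(c, pair(0, 0)))   [R1 at 1.2.1.1.2.1.2]
2. pair(pair(c, pair(k(pair(0, pair(pair(c, a), a)), g(0, k(pair(0, pair(0, a)), a))), a)), pair(c, pair(0, 0)))  →  pair(pair(c, pair(k(pair(0, pair(pair(c, a), a)), a), a)), pair(c, pair(0, 0)))   [R1 at 1.2.1.2]
3. pair(pair(c, pair(k(pair(0, pair(pair(c, a), a)), a), a)), pair(c, pair(0, 0)))  →  pair(pair(c, pair(0, a)), pair(c, pair(0, 0)))   [R4 at 1.2.1]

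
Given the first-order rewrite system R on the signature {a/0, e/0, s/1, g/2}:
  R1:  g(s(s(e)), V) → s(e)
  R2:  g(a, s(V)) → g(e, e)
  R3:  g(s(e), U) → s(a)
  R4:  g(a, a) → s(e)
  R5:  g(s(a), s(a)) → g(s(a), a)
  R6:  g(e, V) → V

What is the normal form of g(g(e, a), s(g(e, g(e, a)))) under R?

e

1. g(g(e, a), s(g(e, g(e, a))))  →  g(a, s(g(e, g(e, a))))   [R6 at 1]
2. g(a, s(g(e, g(e, a))))  →  g(e, e)   [R2 at ε]
3. g(e, e)  →  e   [R6 at ε]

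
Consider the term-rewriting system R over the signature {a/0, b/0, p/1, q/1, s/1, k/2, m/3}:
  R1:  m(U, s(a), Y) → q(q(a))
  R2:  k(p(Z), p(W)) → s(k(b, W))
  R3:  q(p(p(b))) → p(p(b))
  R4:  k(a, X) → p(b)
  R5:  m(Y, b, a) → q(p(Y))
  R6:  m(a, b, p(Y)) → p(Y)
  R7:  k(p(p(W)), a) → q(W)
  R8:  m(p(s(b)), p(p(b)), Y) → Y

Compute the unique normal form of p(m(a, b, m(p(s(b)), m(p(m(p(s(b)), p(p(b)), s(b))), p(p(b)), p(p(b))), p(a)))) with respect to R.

p(p(a))

1. p(m(a, b, m(p(s(b)), m(p(m(p(s(b)), p(p(b)), s(b))), p(p(b)), p(p(b))), p(a))))  →  p(m(a, b, m(p(s(b)), m(p(s(b)), p(p(b)), p(p(b))), p(a))))   [R8 at 1.3.2.1.1]
2. p(m(a, b, m(p(s(b)), m(p(s(b)), p(p(b)), p(p(b))), p(a))))  →  p(m(a, b, m(p(s(b)), p(p(b)), p(a))))   [R8 at 1.3.2]
3. p(m(a, b, m(p(s(b)), p(p(b)), p(a))))  →  p(m(a, b, p(a)))   [R8 at 1.3]
4. p(m(a, b, p(a)))  →  p(p(a))   [R6 at 1]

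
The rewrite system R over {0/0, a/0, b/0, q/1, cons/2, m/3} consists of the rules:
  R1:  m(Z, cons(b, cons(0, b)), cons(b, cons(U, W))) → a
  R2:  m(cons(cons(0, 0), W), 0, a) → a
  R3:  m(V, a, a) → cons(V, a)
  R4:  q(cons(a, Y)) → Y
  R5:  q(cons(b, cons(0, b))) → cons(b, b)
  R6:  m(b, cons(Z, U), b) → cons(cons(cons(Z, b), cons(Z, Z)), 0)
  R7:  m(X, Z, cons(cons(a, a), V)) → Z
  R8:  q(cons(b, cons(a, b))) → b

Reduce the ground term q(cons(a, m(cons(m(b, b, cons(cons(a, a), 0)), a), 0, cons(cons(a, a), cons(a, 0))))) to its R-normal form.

0

1. q(cons(a, m(cons(m(b, b, cons(cons(a, a), 0)), a), 0, cons(cons(a, a), cons(a, 0)))))  →  m(cons(m(b, b, cons(cons(a, a), 0)), a), 0, cons(cons(a, a), cons(a, 0)))   [R4 at ε]
2. m(cons(m(b, b, cons(cons(a, a), 0)), a), 0, cons(cons(a, a), cons(a, 0)))  →  0   [R7 at ε]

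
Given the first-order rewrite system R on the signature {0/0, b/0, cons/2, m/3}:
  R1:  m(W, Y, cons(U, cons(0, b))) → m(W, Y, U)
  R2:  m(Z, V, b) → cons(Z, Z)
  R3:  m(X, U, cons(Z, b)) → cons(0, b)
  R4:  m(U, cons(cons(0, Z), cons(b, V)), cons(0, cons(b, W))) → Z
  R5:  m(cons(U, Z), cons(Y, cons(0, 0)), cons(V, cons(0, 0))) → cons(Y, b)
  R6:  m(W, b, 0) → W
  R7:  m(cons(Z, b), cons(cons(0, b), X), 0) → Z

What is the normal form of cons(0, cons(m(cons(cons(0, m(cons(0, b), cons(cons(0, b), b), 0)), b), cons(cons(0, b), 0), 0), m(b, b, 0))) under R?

1. cons(0, cons(m(cons(cons(0, m(cons(0, b), cons(cons(0, b), b), 0)), b), cons(cons(0, b), 0), 0), m(b, b, 0)))  →  cons(0, cons(cons(0, m(cons(0, b), cons(cons(0, b), b), 0)), m(b, b, 0)))   [R7 at 2.1]
2. cons(0, cons(cons(0, m(cons(0, b), cons(cons(0, b), b), 0)), m(b, b, 0)))  →  cons(0, cons(cons(0, 0), m(b, b, 0)))   [R7 at 2.1.2]
3. cons(0, cons(cons(0, 0), m(b, b, 0)))  →  cons(0, cons(cons(0, 0), b))   [R6 at 2.2]

cons(0, cons(cons(0, 0), b))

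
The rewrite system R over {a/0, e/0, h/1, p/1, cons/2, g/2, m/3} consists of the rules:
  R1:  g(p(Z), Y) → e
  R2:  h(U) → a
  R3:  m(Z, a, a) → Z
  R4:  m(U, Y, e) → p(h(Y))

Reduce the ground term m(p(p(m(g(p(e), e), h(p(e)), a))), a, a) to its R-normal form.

1. m(p(p(m(g(p(e), e), h(p(e)), a))), a, a)  →  p(p(m(g(p(e), e), h(p(e)), a)))   [R3 at ε]
2. p(p(m(g(p(e), e), h(p(e)), a)))  →  p(p(m(e, h(p(e)), a)))   [R1 at 1.1.1]
3. p(p(m(e, h(p(e)), a)))  →  p(p(m(e, a, a)))   [R2 at 1.1.2]
4. p(p(m(e, a, a)))  →  p(p(e))   [R3 at 1.1]

p(p(e))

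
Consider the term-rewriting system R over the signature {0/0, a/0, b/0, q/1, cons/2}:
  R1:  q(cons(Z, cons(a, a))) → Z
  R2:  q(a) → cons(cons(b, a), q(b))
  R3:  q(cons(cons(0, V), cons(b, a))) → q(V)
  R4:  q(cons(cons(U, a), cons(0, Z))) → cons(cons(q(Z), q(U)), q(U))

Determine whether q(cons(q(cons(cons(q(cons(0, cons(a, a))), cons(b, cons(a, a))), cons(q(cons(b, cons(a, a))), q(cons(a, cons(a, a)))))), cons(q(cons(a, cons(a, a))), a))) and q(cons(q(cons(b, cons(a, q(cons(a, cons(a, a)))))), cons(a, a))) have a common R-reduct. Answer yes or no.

Reduce t₁ = q(cons(q(cons(cons(q(cons(0, cons(a, a))), cons(b, cons(a, a))), cons(q(cons(b, cons(a, a))), q(cons(a, cons(a, a)))))), cons(q(cons(a, cons(a, a))), a))):
1. q(cons(q(cons(cons(q(cons(0, cons(a, a))), cons(b, cons(a, a))), cons(q(cons(b, cons(a, a))), q(cons(a, cons(a, a)))))), cons(q(cons(a, cons(a, a))), a)))  →  q(cons(q(cons(cons(0, cons(b, cons(a, a))), cons(q(cons(b, cons(a, a))), q(cons(a, cons(a, a)))))), cons(q(cons(a, cons(a, a))), a)))   [R1 at 1.1.1.1.1]
2. q(cons(q(cons(cons(0, cons(b, cons(a, a))), cons(q(cons(b, cons(a, a))), q(cons(a, cons(a, a)))))), cons(q(cons(a, cons(a, a))), a)))  →  q(cons(q(cons(cons(0, cons(b, cons(a, a))), cons(b, q(cons(a, cons(a, a)))))), cons(q(cons(a, cons(a, a))), a)))   [R1 at 1.1.1.2.1]
3. q(cons(q(cons(cons(0, cons(b, cons(a, a))), cons(b, q(cons(a, cons(a, a)))))), cons(q(cons(a, cons(a, a))), a)))  →  q(cons(q(cons(cons(0, cons(b, cons(a, a))), cons(b, a))), cons(q(cons(a, cons(a, a))), a)))   [R1 at 1.1.1.2.2]
4. q(cons(q(cons(cons(0, cons(b, cons(a, a))), cons(b, a))), cons(q(cons(a, cons(a, a))), a)))  →  q(cons(q(cons(b, cons(a, a))), cons(q(cons(a, cons(a, a))), a)))   [R3 at 1.1]
5. q(cons(q(cons(b, cons(a, a))), cons(q(cons(a, cons(a, a))), a)))  →  q(cons(b, cons(q(cons(a, cons(a, a))), a)))   [R1 at 1.1]
6. q(cons(b, cons(q(cons(a, cons(a, a))), a)))  →  q(cons(b, cons(a, a)))   [R1 at 1.2.1]
7. q(cons(b, cons(a, a)))  →  b   [R1 at ε]

Reduce t₂ = q(cons(q(cons(b, cons(a, q(cons(a, cons(a, a)))))), cons(a, a))):
1. q(cons(q(cons(b, cons(a, q(cons(a, cons(a, a)))))), cons(a, a)))  →  q(cons(b, cons(a, q(cons(a, cons(a, a))))))   [R1 at ε]
2. q(cons(b, cons(a, q(cons(a, cons(a, a))))))  →  q(cons(b, cons(a, a)))   [R1 at 1.2.2]
3. q(cons(b, cons(a, a)))  →  b   [R1 at ε]

yes — NF(t₁) = b, NF(t₂) = b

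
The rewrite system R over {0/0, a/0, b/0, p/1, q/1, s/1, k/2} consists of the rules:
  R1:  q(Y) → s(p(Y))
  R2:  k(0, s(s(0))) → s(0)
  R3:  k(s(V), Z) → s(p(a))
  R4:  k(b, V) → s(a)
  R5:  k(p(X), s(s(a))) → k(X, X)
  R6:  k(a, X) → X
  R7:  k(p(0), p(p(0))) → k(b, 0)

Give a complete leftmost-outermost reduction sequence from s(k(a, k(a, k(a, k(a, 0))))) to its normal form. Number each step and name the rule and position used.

s(0)

1. s(k(a, k(a, k(a, k(a, 0)))))  →  s(k(a, k(a, k(a, 0))))   [R6 at 1]
2. s(k(a, k(a, k(a, 0))))  →  s(k(a, k(a, 0)))   [R6 at 1]
3. s(k(a, k(a, 0)))  →  s(k(a, 0))   [R6 at 1]
4. s(k(a, 0))  →  s(0)   [R6 at 1]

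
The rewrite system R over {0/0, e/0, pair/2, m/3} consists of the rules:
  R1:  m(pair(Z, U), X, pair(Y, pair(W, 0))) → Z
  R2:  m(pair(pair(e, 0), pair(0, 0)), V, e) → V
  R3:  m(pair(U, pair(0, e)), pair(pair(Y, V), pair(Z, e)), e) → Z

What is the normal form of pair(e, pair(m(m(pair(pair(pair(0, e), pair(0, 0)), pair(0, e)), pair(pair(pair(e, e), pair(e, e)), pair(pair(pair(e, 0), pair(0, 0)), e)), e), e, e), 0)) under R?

1. pair(e, pair(m(m(pair(pair(pair(0, e), pair(0, 0)), pair(0, e)), pair(pair(pair(e, e), pair(e, e)), pair(pair(pair(e, 0), pair(0, 0)), e)), e), e, e), 0))  →  pair(e, pair(m(pair(pair(e, 0), pair(0, 0)), e, e), 0))   [R3 at 2.1.1]
2. pair(e, pair(m(pair(pair(e, 0), pair(0, 0)), e, e), 0))  →  pair(e, pair(e, 0))   [R2 at 2.1]

pair(e, pair(e, 0))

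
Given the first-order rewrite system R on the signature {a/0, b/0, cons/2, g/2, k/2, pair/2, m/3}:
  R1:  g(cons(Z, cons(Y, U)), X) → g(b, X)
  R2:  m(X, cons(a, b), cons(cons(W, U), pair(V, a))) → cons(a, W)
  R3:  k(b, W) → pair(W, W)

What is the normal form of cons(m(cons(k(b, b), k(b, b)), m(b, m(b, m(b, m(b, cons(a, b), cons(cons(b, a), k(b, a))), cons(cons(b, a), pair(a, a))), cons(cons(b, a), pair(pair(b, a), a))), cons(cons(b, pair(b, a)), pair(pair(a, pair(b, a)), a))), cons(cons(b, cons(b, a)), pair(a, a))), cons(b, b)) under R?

1. cons(m(cons(k(b, b), k(b, b)), m(b, m(b, m(b, m(b, cons(a, b), cons(cons(b, a), k(b, a))), cons(cons(b, a), pair(a, a))), cons(cons(b, a), pair(pair(b, a), a))), cons(cons(b, pair(b, a)), pair(pair(a, pair(b, a)), a))), cons(cons(b, cons(b, a)), pair(a, a))), cons(b, b))  →  cons(m(cons(pair(b, b), k(b, b)), m(b, m(b, m(b, m(b, cons(a, b), cons(cons(b, a), k(b, a))), cons(cons(b, a), pair(a, a))), cons(cons(b, a), pair(pair(b, a), a))), cons(cons(b, pair(b, a)), pair(pair(a, pair(b, a)), a))), cons(cons(b, cons(b, a)), pair(a, a))), cons(b, b))   [R3 at 1.1.1]
2. cons(m(cons(pair(b, b), k(b, b)), m(b, m(b, m(b, m(b, cons(a, b), cons(cons(b, a), k(b, a))), cons(cons(b, a), pair(a, a))), cons(cons(b, a), pair(pair(b, a), a))), cons(cons(b, pair(b, a)), pair(pair(a, pair(b, a)), a))), cons(cons(b, cons(b, a)), pair(a, a))), cons(b, b))  →  cons(m(cons(pair(b, b), pair(b, b)), m(b, m(b, m(b, m(b, cons(a, b), cons(cons(b, a), k(b, a))), cons(cons(b, a), pair(a, a))), cons(cons(b, a), pair(pair(b, a), a))), cons(cons(b, pair(b, a)), pair(pair(a, pair(b, a)), a))), cons(cons(b, cons(b, a)), pair(a, a))), cons(b, b))   [R3 at 1.1.2]
3. cons(m(cons(pair(b, b), pair(b, b)), m(b, m(b, m(b, m(b, cons(a, b), cons(cons(b, a), k(b, a))), cons(cons(b, a), pair(a, a))), cons(cons(b, a), pair(pair(b, a), a))), cons(cons(b, pair(b, a)), pair(pair(a, pair(b, a)), a))), cons(cons(b, cons(b, a)), pair(a, a))), cons(b, b))  →  cons(m(cons(pair(b, b), pair(b, b)), m(b, m(b, m(b, m(b, cons(a, b), cons(cons(b, a), pair(a, a))), cons(cons(b, a), pair(a, a))), cons(cons(b, a), pair(pair(b, a), a))), cons(cons(b, pair(b, a)), pair(pair(a, pair(b, a)), a))), cons(cons(b, cons(b, a)), pair(a, a))), cons(b, b))   [R3 at 1.2.2.2.2.3.2]
4. cons(m(cons(pair(b, b), pair(b, b)), m(b, m(b, m(b, m(b, cons(a, b), cons(cons(b, a), pair(a, a))), cons(cons(b, a), pair(a, a))), cons(cons(b, a), pair(pair(b, a), a))), cons(cons(b, pair(b, a)), pair(pair(a, pair(b, a)), a))), cons(cons(b, cons(b, a)), pair(a, a))), cons(b, b))  →  cons(m(cons(pair(b, b), pair(b, b)), m(b, m(b, m(b, cons(a, b), cons(cons(b, a), pair(a, a))), cons(cons(b, a), pair(pair(b, a), a))), cons(cons(b, pair(b, a)), pair(pair(a, pair(b, a)), a))), cons(cons(b, cons(b, a)), pair(a, a))), cons(b, b))   [R2 at 1.2.2.2.2]
5. cons(m(cons(pair(b, b), pair(b, b)), m(b, m(b, m(b, cons(a, b), cons(cons(b, a), pair(a, a))), cons(cons(b, a), pair(pair(b, a), a))), cons(cons(b, pair(b, a)), pair(pair(a, pair(b, a)), a))), cons(cons(b, cons(b, a)), pair(a, a))), cons(b, b))  →  cons(m(cons(pair(b, b), pair(b, b)), m(b, m(b, cons(a, b), cons(cons(b, a), pair(pair(b, a), a))), cons(cons(b, pair(b, a)), pair(pair(a, pair(b, a)), a))), cons(cons(b, cons(b, a)), pair(a, a))), cons(b, b))   [R2 at 1.2.2.2]
6. cons(m(cons(pair(b, b), pair(b, b)), m(b, m(b, cons(a, b), cons(cons(b, a), pair(pair(b, a), a))), cons(cons(b, pair(b, a)), pair(pair(a, pair(b, a)), a))), cons(cons(b, cons(b, a)), pair(a, a))), cons(b, b))  →  cons(m(cons(pair(b, b), pair(b, b)), m(b, cons(a, b), cons(cons(b, pair(b, a)), pair(pair(a, pair(b, a)), a))), cons(cons(b, cons(b, a)), pair(a, a))), cons(b, b))   [R2 at 1.2.2]
7. cons(m(cons(pair(b, b), pair(b, b)), m(b, cons(a, b), cons(cons(b, pair(b, a)), pair(pair(a, pair(b, a)), a))), cons(cons(b, cons(b, a)), pair(a, a))), cons(b, b))  →  cons(m(cons(pair(b, b), pair(b, b)), cons(a, b), cons(cons(b, cons(b, a)), pair(a, a))), cons(b, b))   [R2 at 1.2]
8. cons(m(cons(pair(b, b), pair(b, b)), cons(a, b), cons(cons(b, cons(b, a)), pair(a, a))), cons(b, b))  →  cons(cons(a, b), cons(b, b))   [R2 at 1]

cons(cons(a, b), cons(b, b))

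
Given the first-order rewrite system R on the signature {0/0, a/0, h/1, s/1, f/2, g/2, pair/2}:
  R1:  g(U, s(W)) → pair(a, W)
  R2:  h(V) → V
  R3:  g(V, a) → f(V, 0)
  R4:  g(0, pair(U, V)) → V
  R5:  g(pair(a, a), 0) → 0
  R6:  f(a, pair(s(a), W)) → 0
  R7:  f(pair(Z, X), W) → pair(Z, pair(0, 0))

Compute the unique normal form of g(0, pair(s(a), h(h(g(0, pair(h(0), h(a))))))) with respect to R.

a

1. g(0, pair(s(a), h(h(g(0, pair(h(0), h(a)))))))  →  h(h(g(0, pair(h(0), h(a)))))   [R4 at ε]
2. h(h(g(0, pair(h(0), h(a)))))  →  h(g(0, pair(h(0), h(a))))   [R2 at ε]
3. h(g(0, pair(h(0), h(a))))  →  g(0, pair(h(0), h(a)))   [R2 at ε]
4. g(0, pair(h(0), h(a)))  →  h(a)   [R4 at ε]
5. h(a)  →  a   [R2 at ε]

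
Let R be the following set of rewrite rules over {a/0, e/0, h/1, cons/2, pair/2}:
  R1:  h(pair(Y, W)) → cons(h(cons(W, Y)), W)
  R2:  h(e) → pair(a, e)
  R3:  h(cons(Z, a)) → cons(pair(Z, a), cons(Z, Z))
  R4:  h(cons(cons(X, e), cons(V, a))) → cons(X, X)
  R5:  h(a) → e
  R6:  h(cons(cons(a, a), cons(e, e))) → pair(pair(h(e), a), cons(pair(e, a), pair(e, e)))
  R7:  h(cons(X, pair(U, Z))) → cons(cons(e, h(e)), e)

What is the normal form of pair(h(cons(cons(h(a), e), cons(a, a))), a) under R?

pair(cons(e, e), a)

1. pair(h(cons(cons(h(a), e), cons(a, a))), a)  →  pair(cons(h(a), h(a)), a)   [R4 at 1]
2. pair(cons(h(a), h(a)), a)  →  pair(cons(e, h(a)), a)   [R5 at 1.1]
3. pair(cons(e, h(a)), a)  →  pair(cons(e, e), a)   [R5 at 1.2]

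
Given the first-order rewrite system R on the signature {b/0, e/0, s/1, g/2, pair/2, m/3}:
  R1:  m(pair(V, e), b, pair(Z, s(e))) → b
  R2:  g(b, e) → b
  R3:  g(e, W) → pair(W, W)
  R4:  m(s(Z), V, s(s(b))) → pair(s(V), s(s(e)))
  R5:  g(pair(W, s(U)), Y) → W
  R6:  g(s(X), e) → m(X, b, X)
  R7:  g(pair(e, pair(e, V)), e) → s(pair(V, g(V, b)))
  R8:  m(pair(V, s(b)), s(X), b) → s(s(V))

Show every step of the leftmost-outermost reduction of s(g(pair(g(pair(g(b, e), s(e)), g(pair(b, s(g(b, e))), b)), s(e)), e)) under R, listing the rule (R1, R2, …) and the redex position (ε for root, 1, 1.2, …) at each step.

1. s(g(pair(g(pair(g(b, e), s(e)), g(pair(b, s(g(b, e))), b)), s(e)), e))  →  s(g(pair(g(b, e), s(e)), g(pair(b, s(g(b, e))), b)))   [R5 at 1]
2. s(g(pair(g(b, e), s(e)), g(pair(b, s(g(b, e))), b)))  →  s(g(b, e))   [R5 at 1]
3. s(g(b, e))  →  s(b)   [R2 at 1]

s(b)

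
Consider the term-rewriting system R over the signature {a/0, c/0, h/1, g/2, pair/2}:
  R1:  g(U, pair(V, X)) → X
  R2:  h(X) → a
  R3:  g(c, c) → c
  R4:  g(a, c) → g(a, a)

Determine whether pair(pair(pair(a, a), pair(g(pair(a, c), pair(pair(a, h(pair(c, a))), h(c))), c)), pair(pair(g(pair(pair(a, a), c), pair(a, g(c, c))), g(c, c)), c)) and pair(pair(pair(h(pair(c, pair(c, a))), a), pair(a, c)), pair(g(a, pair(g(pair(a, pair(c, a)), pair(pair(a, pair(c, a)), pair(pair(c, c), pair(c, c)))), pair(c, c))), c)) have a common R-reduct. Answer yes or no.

yes — NF(t₁) = pair(pair(pair(a, a), pair(a, c)), pair(pair(c, c), c)), NF(t₂) = pair(pair(pair(a, a), pair(a, c)), pair(pair(c, c), c))

Reduce t₁ = pair(pair(pair(a, a), pair(g(pair(a, c), pair(pair(a, h(pair(c, a))), h(c))), c)), pair(pair(g(pair(pair(a, a), c), pair(a, g(c, c))), g(c, c)), c)):
1. pair(pair(pair(a, a), pair(g(pair(a, c), pair(pair(a, h(pair(c, a))), h(c))), c)), pair(pair(g(pair(pair(a, a), c), pair(a, g(c, c))), g(c, c)), c))  →  pair(pair(pair(a, a), pair(h(c), c)), pair(pair(g(pair(pair(a, a), c), pair(a, g(c, c))), g(c, c)), c))   [R1 at 1.2.1]
2. pair(pair(pair(a, a), pair(h(c), c)), pair(pair(g(pair(pair(a, a), c), pair(a, g(c, c))), g(c, c)), c))  →  pair(pair(pair(a, a), pair(a, c)), pair(pair(g(pair(pair(a, a), c), pair(a, g(c, c))), g(c, c)), c))   [R2 at 1.2.1]
3. pair(pair(pair(a, a), pair(a, c)), pair(pair(g(pair(pair(a, a), c), pair(a, g(c, c))), g(c, c)), c))  →  pair(pair(pair(a, a), pair(a, c)), pair(pair(g(c, c), g(c, c)), c))   [R1 at 2.1.1]
4. pair(pair(pair(a, a), pair(a, c)), pair(pair(g(c, c), g(c, c)), c))  →  pair(pair(pair(a, a), pair(a, c)), pair(pair(c, g(c, c)), c))   [R3 at 2.1.1]
5. pair(pair(pair(a, a), pair(a, c)), pair(pair(c, g(c, c)), c))  →  pair(pair(pair(a, a), pair(a, c)), pair(pair(c, c), c))   [R3 at 2.1.2]

Reduce t₂ = pair(pair(pair(h(pair(c, pair(c, a))), a), pair(a, c)), pair(g(a, pair(g(pair(a, pair(c, a)), pair(pair(a, pair(c, a)), pair(pair(c, c), pair(c, c)))), pair(c, c))), c)):
1. pair(pair(pair(h(pair(c, pair(c, a))), a), pair(a, c)), pair(g(a, pair(g(pair(a, pair(c, a)), pair(pair(a, pair(c, a)), pair(pair(c, c), pair(c, c)))), pair(c, c))), c))  →  pair(pair(pair(a, a), pair(a, c)), pair(g(a, pair(g(pair(a, pair(c, a)), pair(pair(a, pair(c, a)), pair(pair(c, c), pair(c, c)))), pair(c, c))), c))   [R2 at 1.1.1]
2. pair(pair(pair(a, a), pair(a, c)), pair(g(a, pair(g(pair(a, pair(c, a)), pair(pair(a, pair(c, a)), pair(pair(c, c), pair(c, c)))), pair(c, c))), c))  →  pair(pair(pair(a, a), pair(a, c)), pair(pair(c, c), c))   [R1 at 2.1]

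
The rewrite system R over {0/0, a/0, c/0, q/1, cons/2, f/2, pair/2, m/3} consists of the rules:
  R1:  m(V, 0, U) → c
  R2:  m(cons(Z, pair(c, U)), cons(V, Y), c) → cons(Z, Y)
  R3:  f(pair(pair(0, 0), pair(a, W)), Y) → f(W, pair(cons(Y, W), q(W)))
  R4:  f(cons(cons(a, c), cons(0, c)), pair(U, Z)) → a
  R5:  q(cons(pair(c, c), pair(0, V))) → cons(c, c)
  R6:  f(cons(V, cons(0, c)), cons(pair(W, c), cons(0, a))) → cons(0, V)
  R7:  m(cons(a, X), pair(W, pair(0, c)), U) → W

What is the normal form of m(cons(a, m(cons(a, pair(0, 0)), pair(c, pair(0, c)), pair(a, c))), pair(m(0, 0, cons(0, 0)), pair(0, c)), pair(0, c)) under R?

1. m(cons(a, m(cons(a, pair(0, 0)), pair(c, pair(0, c)), pair(a, c))), pair(m(0, 0, cons(0, 0)), pair(0, c)), pair(0, c))  →  m(0, 0, cons(0, 0))   [R7 at ε]
2. m(0, 0, cons(0, 0))  →  c   [R1 at ε]

c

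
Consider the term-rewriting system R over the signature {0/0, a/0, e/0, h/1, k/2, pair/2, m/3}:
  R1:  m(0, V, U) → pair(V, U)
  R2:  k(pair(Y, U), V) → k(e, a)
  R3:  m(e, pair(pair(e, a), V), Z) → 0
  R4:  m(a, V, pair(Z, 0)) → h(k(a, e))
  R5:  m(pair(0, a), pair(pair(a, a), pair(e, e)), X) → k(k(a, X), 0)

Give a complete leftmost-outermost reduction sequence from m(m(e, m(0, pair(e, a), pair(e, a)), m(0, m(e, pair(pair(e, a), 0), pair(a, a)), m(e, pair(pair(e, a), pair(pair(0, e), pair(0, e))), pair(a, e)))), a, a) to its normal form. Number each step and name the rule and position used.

1. m(m(e, m(0, pair(e, a), pair(e, a)), m(0, m(e, pair(pair(e, a), 0), pair(a, a)), m(e, pair(pair(e, a), pair(pair(0, e), pair(0, e))), pair(a, e)))), a, a)  →  m(m(e, pair(pair(e, a), pair(e, a)), m(0, m(e, pair(pair(e, a), 0), pair(a, a)), m(e, pair(pair(e, a), pair(pair(0, e), pair(0, e))), pair(a, e)))), a, a)   [R1 at 1.2]
2. m(m(e, pair(pair(e, a), pair(e, a)), m(0, m(e, pair(pair(e, a), 0), pair(a, a)), m(e, pair(pair(e, a), pair(pair(0, e), pair(0, e))), pair(a, e)))), a, a)  →  m(0, a, a)   [R3 at 1]
3. m(0, a, a)  →  pair(a, a)   [R1 at ε]

pair(a, a)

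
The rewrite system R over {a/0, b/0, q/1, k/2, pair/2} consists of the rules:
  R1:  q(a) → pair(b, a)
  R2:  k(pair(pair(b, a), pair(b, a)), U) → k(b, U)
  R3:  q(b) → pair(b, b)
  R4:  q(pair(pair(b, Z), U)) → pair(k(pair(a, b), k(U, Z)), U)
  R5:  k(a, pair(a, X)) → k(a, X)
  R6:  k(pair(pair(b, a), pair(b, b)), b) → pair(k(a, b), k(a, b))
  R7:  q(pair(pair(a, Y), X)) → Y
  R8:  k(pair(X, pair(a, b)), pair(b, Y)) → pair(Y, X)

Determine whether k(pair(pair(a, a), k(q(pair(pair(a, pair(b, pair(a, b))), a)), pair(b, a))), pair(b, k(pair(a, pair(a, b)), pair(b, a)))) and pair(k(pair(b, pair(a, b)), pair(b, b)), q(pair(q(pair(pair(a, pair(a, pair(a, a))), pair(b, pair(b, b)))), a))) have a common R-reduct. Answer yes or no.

Reduce t₁ = k(pair(pair(a, a), k(q(pair(pair(a, pair(b, pair(a, b))), a)), pair(b, a))), pair(b, k(pair(a, pair(a, b)), pair(b, a)))):
1. k(pair(pair(a, a), k(q(pair(pair(a, pair(b, pair(a, b))), a)), pair(b, a))), pair(b, k(pair(a, pair(a, b)), pair(b, a))))  →  k(pair(pair(a, a), k(pair(b, pair(a, b)), pair(b, a))), pair(b, k(pair(a, pair(a, b)), pair(b, a))))   [R7 at 1.2.1]
2. k(pair(pair(a, a), k(pair(b, pair(a, b)), pair(b, a))), pair(b, k(pair(a, pair(a, b)), pair(b, a))))  →  k(pair(pair(a, a), pair(a, b)), pair(b, k(pair(a, pair(a, b)), pair(b, a))))   [R8 at 1.2]
3. k(pair(pair(a, a), pair(a, b)), pair(b, k(pair(a, pair(a, b)), pair(b, a))))  →  pair(k(pair(a, pair(a, b)), pair(b, a)), pair(a, a))   [R8 at ε]
4. pair(k(pair(a, pair(a, b)), pair(b, a)), pair(a, a))  →  pair(pair(a, a), pair(a, a))   [R8 at 1]

Reduce t₂ = pair(k(pair(b, pair(a, b)), pair(b, b)), q(pair(q(pair(pair(a, pair(a, pair(a, a))), pair(b, pair(b, b)))), a))):
1. pair(k(pair(b, pair(a, b)), pair(b, b)), q(pair(q(pair(pair(a, pair(a, pair(a, a))), pair(b, pair(b, b)))), a)))  →  pair(pair(b, b), q(pair(q(pair(pair(a, pair(a, pair(a, a))), pair(b, pair(b, b)))), a)))   [R8 at 1]
2. pair(pair(b, b), q(pair(q(pair(pair(a, pair(a, pair(a, a))), pair(b, pair(b, b)))), a)))  →  pair(pair(b, b), q(pair(pair(a, pair(a, a)), a)))   [R7 at 2.1.1]
3. pair(pair(b, b), q(pair(pair(a, pair(a, a)), a)))  →  pair(pair(b, b), pair(a, a))   [R7 at 2]

no — NF(t₁) = pair(pair(a, a), pair(a, a)), NF(t₂) = pair(pair(b, b), pair(a, a))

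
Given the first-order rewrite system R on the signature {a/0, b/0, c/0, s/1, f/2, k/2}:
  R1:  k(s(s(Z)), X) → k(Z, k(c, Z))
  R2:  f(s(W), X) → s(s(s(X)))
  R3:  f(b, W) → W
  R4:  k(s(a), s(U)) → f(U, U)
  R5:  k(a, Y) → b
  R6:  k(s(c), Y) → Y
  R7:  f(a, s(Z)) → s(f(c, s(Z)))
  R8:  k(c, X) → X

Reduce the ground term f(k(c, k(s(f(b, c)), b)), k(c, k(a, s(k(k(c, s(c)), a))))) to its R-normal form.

b

1. f(k(c, k(s(f(b, c)), b)), k(c, k(a, s(k(k(c, s(c)), a)))))  →  f(k(s(f(b, c)), b), k(c, k(a, s(k(k(c, s(c)), a)))))   [R8 at 1]
2. f(k(s(f(b, c)), b), k(c, k(a, s(k(k(c, s(c)), a)))))  →  f(k(s(c), b), k(c, k(a, s(k(k(c, s(c)), a)))))   [R3 at 1.1.1]
3. f(k(s(c), b), k(c, k(a, s(k(k(c, s(c)), a)))))  →  f(b, k(c, k(a, s(k(k(c, s(c)), a)))))   [R6 at 1]
4. f(b, k(c, k(a, s(k(k(c, s(c)), a)))))  →  k(c, k(a, s(k(k(c, s(c)), a))))   [R3 at ε]
5. k(c, k(a, s(k(k(c, s(c)), a))))  →  k(a, s(k(k(c, s(c)), a)))   [R8 at ε]
6. k(a, s(k(k(c, s(c)), a)))  →  b   [R5 at ε]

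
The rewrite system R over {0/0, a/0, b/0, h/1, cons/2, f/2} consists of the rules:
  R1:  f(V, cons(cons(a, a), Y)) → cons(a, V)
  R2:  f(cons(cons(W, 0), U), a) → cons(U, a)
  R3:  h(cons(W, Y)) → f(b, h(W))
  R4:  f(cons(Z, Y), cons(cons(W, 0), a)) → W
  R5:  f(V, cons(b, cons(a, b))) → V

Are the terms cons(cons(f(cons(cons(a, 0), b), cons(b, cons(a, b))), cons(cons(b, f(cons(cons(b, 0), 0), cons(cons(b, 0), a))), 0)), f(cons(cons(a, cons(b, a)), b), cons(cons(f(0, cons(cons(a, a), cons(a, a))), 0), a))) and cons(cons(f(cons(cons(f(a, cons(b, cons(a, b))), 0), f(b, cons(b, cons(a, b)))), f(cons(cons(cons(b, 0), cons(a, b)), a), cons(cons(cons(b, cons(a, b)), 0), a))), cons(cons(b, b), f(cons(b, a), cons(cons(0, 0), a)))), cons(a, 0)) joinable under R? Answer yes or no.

Reduce t₁ = cons(cons(f(cons(cons(a, 0), b), cons(b, cons(a, b))), cons(cons(b, f(cons(cons(b, 0), 0), cons(cons(b, 0), a))), 0)), f(cons(cons(a, cons(b, a)), b), cons(cons(f(0, cons(cons(a, a), cons(a, a))), 0), a))):
1. cons(cons(f(cons(cons(a, 0), b), cons(b, cons(a, b))), cons(cons(b, f(cons(cons(b, 0), 0), cons(cons(b, 0), a))), 0)), f(cons(cons(a, cons(b, a)), b), cons(cons(f(0, cons(cons(a, a), cons(a, a))), 0), a)))  →  cons(cons(cons(cons(a, 0), b), cons(cons(b, f(cons(cons(b, 0), 0), cons(cons(b, 0), a))), 0)), f(cons(cons(a, cons(b, a)), b), cons(cons(f(0, cons(cons(a, a), cons(a, a))), 0), a)))   [R5 at 1.1]
2. cons(cons(cons(cons(a, 0), b), cons(cons(b, f(cons(cons(b, 0), 0), cons(cons(b, 0), a))), 0)), f(cons(cons(a, cons(b, a)), b), cons(cons(f(0, cons(cons(a, a), cons(a, a))), 0), a)))  →  cons(cons(cons(cons(a, 0), b), cons(cons(b, b), 0)), f(cons(cons(a, cons(b, a)), b), cons(cons(f(0, cons(cons(a, a), cons(a, a))), 0), a)))   [R4 at 1.2.1.2]
3. cons(cons(cons(cons(a, 0), b), cons(cons(b, b), 0)), f(cons(cons(a, cons(b, a)), b), cons(cons(f(0, cons(cons(a, a), cons(a, a))), 0), a)))  →  cons(cons(cons(cons(a, 0), b), cons(cons(b, b), 0)), f(0, cons(cons(a, a), cons(a, a))))   [R4 at 2]
4. cons(cons(cons(cons(a, 0), b), cons(cons(b, b), 0)), f(0, cons(cons(a, a), cons(a, a))))  →  cons(cons(cons(cons(a, 0), b), cons(cons(b, b), 0)), cons(a, 0))   [R1 at 2]

Reduce t₂ = cons(cons(f(cons(cons(f(a, cons(b, cons(a, b))), 0), f(b, cons(b, cons(a, b)))), f(cons(cons(cons(b, 0), cons(a, b)), a), cons(cons(cons(b, cons(a, b)), 0), a))), cons(cons(b, b), f(cons(b, a), cons(cons(0, 0), a)))), cons(a, 0)):
1. cons(cons(f(cons(cons(f(a, cons(b, cons(a, b))), 0), f(b, cons(b, cons(a, b)))), f(cons(cons(cons(b, 0), cons(a, b)), a), cons(cons(cons(b, cons(a, b)), 0), a))), cons(cons(b, b), f(cons(b, a), cons(cons(0, 0), a)))), cons(a, 0))  →  cons(cons(f(cons(cons(a, 0), f(b, cons(b, cons(a, b)))), f(cons(cons(cons(b, 0), cons(a, b)), a), cons(cons(cons(b, cons(a, b)), 0), a))), cons(cons(b, b), f(cons(b, a), cons(cons(0, 0), a)))), cons(a, 0))   [R5 at 1.1.1.1.1]
2. cons(cons(f(cons(cons(a, 0), f(b, cons(b, cons(a, b)))), f(cons(cons(cons(b, 0), cons(a, b)), a), cons(cons(cons(b, cons(a, b)), 0), a))), cons(cons(b, b), f(cons(b, a), cons(cons(0, 0), a)))), cons(a, 0))  →  cons(cons(f(cons(cons(a, 0), b), f(cons(cons(cons(b, 0), cons(a, b)), a), cons(cons(cons(b, cons(a, b)), 0), a))), cons(cons(b, b), f(cons(b, a), cons(cons(0, 0), a)))), cons(a, 0))   [R5 at 1.1.1.2]
3. cons(cons(f(cons(cons(a, 0), b), f(cons(cons(cons(b, 0), cons(a, b)), a), cons(cons(cons(b, cons(a, b)), 0), a))), cons(cons(b, b), f(cons(b, a), cons(cons(0, 0), a)))), cons(a, 0))  →  cons(cons(f(cons(cons(a, 0), b), cons(b, cons(a, b))), cons(cons(b, b), f(cons(b, a), cons(cons(0, 0), a)))), cons(a, 0))   [R4 at 1.1.2]
4. cons(cons(f(cons(cons(a, 0), b), cons(b, cons(a, b))), cons(cons(b, b), f(cons(b, a), cons(cons(0, 0), a)))), cons(a, 0))  →  cons(cons(cons(cons(a, 0), b), cons(cons(b, b), f(cons(b, a), cons(cons(0, 0), a)))), cons(a, 0))   [R5 at 1.1]
5. cons(cons(cons(cons(a, 0), b), cons(cons(b, b), f(cons(b, a), cons(cons(0, 0), a)))), cons(a, 0))  →  cons(cons(cons(cons(a, 0), b), cons(cons(b, b), 0)), cons(a, 0))   [R4 at 1.2.2]

yes — NF(t₁) = cons(cons(cons(cons(a, 0), b), cons(cons(b, b), 0)), cons(a, 0)), NF(t₂) = cons(cons(cons(cons(a, 0), b), cons(cons(b, b), 0)), cons(a, 0))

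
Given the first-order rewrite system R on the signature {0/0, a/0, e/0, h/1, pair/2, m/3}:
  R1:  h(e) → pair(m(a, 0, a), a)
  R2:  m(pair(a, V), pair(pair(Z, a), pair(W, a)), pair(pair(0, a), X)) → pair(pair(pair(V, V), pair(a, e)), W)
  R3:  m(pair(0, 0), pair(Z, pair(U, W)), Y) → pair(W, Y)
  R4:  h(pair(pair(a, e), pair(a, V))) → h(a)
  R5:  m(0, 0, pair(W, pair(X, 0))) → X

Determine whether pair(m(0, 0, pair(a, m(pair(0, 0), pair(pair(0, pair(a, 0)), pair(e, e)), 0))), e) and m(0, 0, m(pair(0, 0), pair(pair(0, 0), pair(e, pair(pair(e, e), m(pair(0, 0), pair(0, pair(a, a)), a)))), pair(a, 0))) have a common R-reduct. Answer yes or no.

Reduce t₁ = pair(m(0, 0, pair(a, m(pair(0, 0), pair(pair(0, pair(a, 0)), pair(e, e)), 0))), e):
1. pair(m(0, 0, pair(a, m(pair(0, 0), pair(pair(0, pair(a, 0)), pair(e, e)), 0))), e)  →  pair(m(0, 0, pair(a, pair(e, 0))), e)   [R3 at 1.3.2]
2. pair(m(0, 0, pair(a, pair(e, 0))), e)  →  pair(e, e)   [R5 at 1]

Reduce t₂ = m(0, 0, m(pair(0, 0), pair(pair(0, 0), pair(e, pair(pair(e, e), m(pair(0, 0), pair(0, pair(a, a)), a)))), pair(a, 0))):
1. m(0, 0, m(pair(0, 0), pair(pair(0, 0), pair(e, pair(pair(e, e), m(pair(0, 0), pair(0, pair(a, a)), a)))), pair(a, 0)))  →  m(0, 0, pair(pair(pair(e, e), m(pair(0, 0), pair(0, pair(a, a)), a)), pair(a, 0)))   [R3 at 3]
2. m(0, 0, pair(pair(pair(e, e), m(pair(0, 0), pair(0, pair(a, a)), a)), pair(a, 0)))  →  a   [R5 at ε]

no — NF(t₁) = pair(e, e), NF(t₂) = a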